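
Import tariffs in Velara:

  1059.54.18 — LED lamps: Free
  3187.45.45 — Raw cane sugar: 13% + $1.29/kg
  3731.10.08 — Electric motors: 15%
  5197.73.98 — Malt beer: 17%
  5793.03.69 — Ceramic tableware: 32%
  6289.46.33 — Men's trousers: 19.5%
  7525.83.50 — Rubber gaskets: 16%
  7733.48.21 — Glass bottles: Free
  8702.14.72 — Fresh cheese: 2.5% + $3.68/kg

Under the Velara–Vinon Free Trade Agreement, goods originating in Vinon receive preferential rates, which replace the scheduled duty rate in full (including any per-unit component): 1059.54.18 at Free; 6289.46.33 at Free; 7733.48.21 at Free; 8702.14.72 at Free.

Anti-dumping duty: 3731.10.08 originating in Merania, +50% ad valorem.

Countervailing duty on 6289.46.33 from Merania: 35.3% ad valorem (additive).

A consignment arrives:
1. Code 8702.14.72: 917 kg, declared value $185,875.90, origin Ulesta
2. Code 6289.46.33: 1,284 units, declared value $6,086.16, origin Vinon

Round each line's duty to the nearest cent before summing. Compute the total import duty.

$8,021.46

Line 1 (8702.14.72, Ulesta, 917 kg, $185,875.90):
Base rate for 8702.14.72 is 2.5% + $3.68/kg.
8702.14.72 has an FTA preferential rate, but origin Ulesta is not Vinon; base rate stands.
Duty = $185,875.90 × 2.5% + 917 × $3.68 = $8,021.46.
Line 2 (6289.46.33, Vinon, 1,284 units, $6,086.16):
Base rate for 6289.46.33 is 19.5%.
Origin Vinon qualifies under the Velara–Vinon agreement and 6289.46.33 is covered: preferential rate Free applies instead.
The additional-duty order on 6289.46.33 targets Merania, not Vinon; it does not apply.
Duty = $6,086.16 × 0% = $0.00.
Total = $8,021.46 + $0.00 = $8,021.46.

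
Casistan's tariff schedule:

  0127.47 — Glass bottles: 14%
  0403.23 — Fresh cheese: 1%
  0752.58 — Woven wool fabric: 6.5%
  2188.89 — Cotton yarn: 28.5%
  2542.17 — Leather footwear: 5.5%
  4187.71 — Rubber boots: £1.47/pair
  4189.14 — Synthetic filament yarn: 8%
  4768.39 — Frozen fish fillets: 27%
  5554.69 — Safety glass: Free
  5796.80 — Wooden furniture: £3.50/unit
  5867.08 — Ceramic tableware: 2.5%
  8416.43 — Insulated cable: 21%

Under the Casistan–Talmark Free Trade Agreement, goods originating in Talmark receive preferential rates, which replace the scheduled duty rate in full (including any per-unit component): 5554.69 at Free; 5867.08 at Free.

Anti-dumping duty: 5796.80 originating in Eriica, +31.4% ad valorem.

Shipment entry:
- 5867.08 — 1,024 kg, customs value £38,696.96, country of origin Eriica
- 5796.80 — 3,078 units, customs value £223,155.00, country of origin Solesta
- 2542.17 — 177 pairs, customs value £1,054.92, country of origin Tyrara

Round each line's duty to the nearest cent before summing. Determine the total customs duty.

Line 1 (5867.08, Eriica, 1,024 kg, £38,696.96):
Base rate for 5867.08 is 2.5%.
5867.08 has an FTA preferential rate, but origin Eriica is not Talmark; base rate stands.
Duty = £38,696.96 × 2.5% = £967.42.
Line 2 (5796.80, Solesta, 3,078 units, £223,155.00):
Base rate for 5796.80 is £3.50/unit.
The additional-duty order on 5796.80 targets Eriica, not Solesta; it does not apply.
Duty = 3,078 × £3.50 = £10,773.00.
Line 3 (2542.17, Tyrara, 177 pairs, £1,054.92):
Base rate for 2542.17 is 5.5%.
Duty = £1,054.92 × 5.5% = £58.02.
Total = £967.42 + £10,773.00 + £58.02 = £11,798.44.

£11,798.44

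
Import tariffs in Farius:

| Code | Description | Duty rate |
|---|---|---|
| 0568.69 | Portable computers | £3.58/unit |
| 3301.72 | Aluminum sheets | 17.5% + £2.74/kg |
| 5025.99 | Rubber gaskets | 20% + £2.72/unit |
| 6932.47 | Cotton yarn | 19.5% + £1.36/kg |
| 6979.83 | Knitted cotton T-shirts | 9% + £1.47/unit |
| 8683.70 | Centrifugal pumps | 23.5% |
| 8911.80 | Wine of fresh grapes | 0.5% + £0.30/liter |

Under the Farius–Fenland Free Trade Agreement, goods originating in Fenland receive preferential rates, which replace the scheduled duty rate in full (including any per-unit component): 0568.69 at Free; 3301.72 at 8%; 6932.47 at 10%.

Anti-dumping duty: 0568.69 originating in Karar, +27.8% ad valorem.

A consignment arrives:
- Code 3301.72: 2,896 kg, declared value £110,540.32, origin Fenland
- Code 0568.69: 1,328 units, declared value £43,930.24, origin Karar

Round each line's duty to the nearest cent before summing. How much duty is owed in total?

£25,810.08

Line 1 (3301.72, Fenland, 2,896 kg, £110,540.32):
Base rate for 3301.72 is 17.5% + £2.74/kg.
Origin Fenland qualifies under the Farius–Fenland agreement and 3301.72 is covered: preferential rate 8% applies instead.
Duty = £110,540.32 × 8% = £8,843.23.
Line 2 (0568.69, Karar, 1,328 units, £43,930.24):
Base rate for 0568.69 is £3.58/unit.
0568.69 has an FTA preferential rate, but origin Karar is not Fenland; base rate stands.
Additional duty on 0568.69 from Karar: +27.8% ad valorem. Applied ad valorem rate = 27.8%.
Duty = £43,930.24 × 27.8% + 1,328 × £3.58 = £16,966.85.
Total = £8,843.23 + £16,966.85 = £25,810.08.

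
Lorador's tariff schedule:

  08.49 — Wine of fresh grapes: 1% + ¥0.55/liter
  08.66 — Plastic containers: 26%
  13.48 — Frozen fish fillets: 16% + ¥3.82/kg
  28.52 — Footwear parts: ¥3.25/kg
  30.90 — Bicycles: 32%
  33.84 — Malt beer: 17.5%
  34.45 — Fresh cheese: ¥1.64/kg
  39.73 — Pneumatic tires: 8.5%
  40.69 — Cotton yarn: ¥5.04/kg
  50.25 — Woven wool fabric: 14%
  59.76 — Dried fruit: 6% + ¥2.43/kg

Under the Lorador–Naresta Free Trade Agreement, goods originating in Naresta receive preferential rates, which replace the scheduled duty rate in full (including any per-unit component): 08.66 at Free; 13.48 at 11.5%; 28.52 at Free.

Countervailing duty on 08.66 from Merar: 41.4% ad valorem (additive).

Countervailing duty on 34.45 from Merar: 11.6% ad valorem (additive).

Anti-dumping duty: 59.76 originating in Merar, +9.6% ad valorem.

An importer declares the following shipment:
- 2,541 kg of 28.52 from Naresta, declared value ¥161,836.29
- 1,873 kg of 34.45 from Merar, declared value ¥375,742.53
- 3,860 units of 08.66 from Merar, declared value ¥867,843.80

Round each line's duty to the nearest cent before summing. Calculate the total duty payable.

Line 1 (28.52, Naresta, 2,541 kg, ¥161,836.29):
Base rate for 28.52 is ¥3.25/kg.
Origin Naresta qualifies under the Lorador–Naresta agreement and 28.52 is covered: preferential rate Free applies instead.
Duty = ¥161,836.29 × 0% = ¥0.00.
Line 2 (34.45, Merar, 1,873 kg, ¥375,742.53):
Base rate for 34.45 is ¥1.64/kg.
Additional duty on 34.45 from Merar: +11.6% ad valorem. Applied ad valorem rate = 11.6%.
Duty = ¥375,742.53 × 11.6% + 1,873 × ¥1.64 = ¥46,657.85.
Line 3 (08.66, Merar, 3,860 units, ¥867,843.80):
Base rate for 08.66 is 26%.
08.66 has an FTA preferential rate, but origin Merar is not Naresta; base rate stands.
Additional duty on 08.66 from Merar: +41.4%. Applied ad valorem rate: 26% + 41.4% = 67.4%.
Duty = ¥867,843.80 × 67.4% = ¥584,926.72.
Total = ¥0.00 + ¥46,657.85 + ¥584,926.72 = ¥631,584.57.

¥631,584.57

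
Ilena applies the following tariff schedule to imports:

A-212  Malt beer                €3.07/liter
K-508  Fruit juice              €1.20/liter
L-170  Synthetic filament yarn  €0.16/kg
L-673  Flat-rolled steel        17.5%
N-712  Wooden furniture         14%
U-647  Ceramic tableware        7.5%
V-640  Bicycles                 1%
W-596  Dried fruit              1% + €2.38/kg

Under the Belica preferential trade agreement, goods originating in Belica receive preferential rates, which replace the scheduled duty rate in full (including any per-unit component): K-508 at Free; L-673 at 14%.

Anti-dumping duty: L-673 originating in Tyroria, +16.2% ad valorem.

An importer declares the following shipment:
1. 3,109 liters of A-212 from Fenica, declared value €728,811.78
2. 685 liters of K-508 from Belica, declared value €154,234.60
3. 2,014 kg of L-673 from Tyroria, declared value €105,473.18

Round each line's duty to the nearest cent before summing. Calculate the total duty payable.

€45,089.09

Line 1 (A-212, Fenica, 3,109 liters, €728,811.78):
Base rate for A-212 is €3.07/liter.
Duty = 3,109 × €3.07 = €9,544.63.
Line 2 (K-508, Belica, 685 liters, €154,234.60):
Base rate for K-508 is €1.20/liter.
Origin Belica qualifies under the Ilena–Belica agreement and K-508 is covered: preferential rate Free applies instead.
Duty = €154,234.60 × 0% = €0.00.
Line 3 (L-673, Tyroria, 2,014 kg, €105,473.18):
Base rate for L-673 is 17.5%.
L-673 has an FTA preferential rate, but origin Tyroria is not Belica; base rate stands.
Additional duty on L-673 from Tyroria: +16.2%. Applied ad valorem rate: 17.5% + 16.2% = 33.7%.
Duty = €105,473.18 × 33.7% = €35,544.46.
Total = €9,544.63 + €0.00 + €35,544.46 = €45,089.09.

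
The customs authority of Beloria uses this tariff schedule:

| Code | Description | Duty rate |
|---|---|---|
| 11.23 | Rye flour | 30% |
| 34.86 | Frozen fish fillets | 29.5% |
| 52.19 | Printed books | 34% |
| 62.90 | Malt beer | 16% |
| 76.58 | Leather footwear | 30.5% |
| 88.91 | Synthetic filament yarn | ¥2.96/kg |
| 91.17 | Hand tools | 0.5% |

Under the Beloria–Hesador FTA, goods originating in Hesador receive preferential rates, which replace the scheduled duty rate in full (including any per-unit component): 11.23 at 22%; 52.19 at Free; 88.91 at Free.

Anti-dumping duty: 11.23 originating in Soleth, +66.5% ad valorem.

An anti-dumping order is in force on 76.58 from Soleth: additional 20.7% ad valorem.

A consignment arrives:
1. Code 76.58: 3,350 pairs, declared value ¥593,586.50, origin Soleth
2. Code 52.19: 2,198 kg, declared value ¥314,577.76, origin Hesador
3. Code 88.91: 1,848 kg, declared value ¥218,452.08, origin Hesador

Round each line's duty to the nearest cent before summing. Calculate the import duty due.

Line 1 (76.58, Soleth, 3,350 pairs, ¥593,586.50):
Base rate for 76.58 is 30.5%.
Additional duty on 76.58 from Soleth: +20.7%. Applied ad valorem rate: 30.5% + 20.7% = 51.2%.
Duty = ¥593,586.50 × 51.2% = ¥303,916.29.
Line 2 (52.19, Hesador, 2,198 kg, ¥314,577.76):
Base rate for 52.19 is 34%.
Origin Hesador qualifies under the Beloria–Hesador agreement and 52.19 is covered: preferential rate Free applies instead.
Duty = ¥314,577.76 × 0% = ¥0.00.
Line 3 (88.91, Hesador, 1,848 kg, ¥218,452.08):
Base rate for 88.91 is ¥2.96/kg.
Origin Hesador qualifies under the Beloria–Hesador agreement and 88.91 is covered: preferential rate Free applies instead.
Duty = ¥218,452.08 × 0% = ¥0.00.
Total = ¥303,916.29 + ¥0.00 + ¥0.00 = ¥303,916.29.

¥303,916.29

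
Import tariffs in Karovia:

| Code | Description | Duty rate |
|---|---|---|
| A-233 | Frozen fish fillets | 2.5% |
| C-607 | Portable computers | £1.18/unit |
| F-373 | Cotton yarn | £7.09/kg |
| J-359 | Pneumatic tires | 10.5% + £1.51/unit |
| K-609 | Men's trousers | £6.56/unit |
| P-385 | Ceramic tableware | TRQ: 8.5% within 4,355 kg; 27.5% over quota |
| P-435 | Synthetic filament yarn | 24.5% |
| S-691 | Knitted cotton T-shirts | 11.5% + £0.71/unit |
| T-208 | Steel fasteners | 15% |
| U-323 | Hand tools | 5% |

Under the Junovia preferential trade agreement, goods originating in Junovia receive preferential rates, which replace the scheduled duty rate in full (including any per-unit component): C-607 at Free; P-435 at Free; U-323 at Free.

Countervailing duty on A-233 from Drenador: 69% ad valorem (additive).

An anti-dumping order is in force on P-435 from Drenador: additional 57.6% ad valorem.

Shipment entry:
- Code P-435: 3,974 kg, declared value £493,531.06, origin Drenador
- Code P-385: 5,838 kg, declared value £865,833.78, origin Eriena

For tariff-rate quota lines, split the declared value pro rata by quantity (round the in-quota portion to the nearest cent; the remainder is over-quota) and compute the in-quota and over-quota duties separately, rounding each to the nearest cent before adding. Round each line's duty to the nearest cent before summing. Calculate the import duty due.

£520,574.18

Line 1 (P-435, Drenador, 3,974 kg, £493,531.06):
Base rate for P-435 is 24.5%.
P-435 has an FTA preferential rate, but origin Drenador is not Junovia; base rate stands.
Additional duty on P-435 from Drenador: +57.6%. Applied ad valorem rate: 24.5% + 57.6% = 82.1%.
Duty = £493,531.06 × 82.1% = £405,189.00.
Line 2 (P-385, Eriena, 5,838 kg, £865,833.78):
Code P-385 is under a tariff-rate quota (threshold 4,355 kg). In-quota: 4,355 kg at 8.5%; over-quota: 1,483 kg at 27.5%.
Pro-rata value split: in-quota = £865,833.78 × 4,355/5,838 = £645,890.05; over-quota = £865,833.78 − £645,890.05 = £219,943.73.
In-quota duty = £645,890.05 × 8.5% = £54,900.65. Over-quota duty = £219,943.73 × 27.5% = £60,484.53.
Line duty = £54,900.65 + £60,484.53 = £115,385.18.
Total = £405,189.00 + £115,385.18 = £520,574.18.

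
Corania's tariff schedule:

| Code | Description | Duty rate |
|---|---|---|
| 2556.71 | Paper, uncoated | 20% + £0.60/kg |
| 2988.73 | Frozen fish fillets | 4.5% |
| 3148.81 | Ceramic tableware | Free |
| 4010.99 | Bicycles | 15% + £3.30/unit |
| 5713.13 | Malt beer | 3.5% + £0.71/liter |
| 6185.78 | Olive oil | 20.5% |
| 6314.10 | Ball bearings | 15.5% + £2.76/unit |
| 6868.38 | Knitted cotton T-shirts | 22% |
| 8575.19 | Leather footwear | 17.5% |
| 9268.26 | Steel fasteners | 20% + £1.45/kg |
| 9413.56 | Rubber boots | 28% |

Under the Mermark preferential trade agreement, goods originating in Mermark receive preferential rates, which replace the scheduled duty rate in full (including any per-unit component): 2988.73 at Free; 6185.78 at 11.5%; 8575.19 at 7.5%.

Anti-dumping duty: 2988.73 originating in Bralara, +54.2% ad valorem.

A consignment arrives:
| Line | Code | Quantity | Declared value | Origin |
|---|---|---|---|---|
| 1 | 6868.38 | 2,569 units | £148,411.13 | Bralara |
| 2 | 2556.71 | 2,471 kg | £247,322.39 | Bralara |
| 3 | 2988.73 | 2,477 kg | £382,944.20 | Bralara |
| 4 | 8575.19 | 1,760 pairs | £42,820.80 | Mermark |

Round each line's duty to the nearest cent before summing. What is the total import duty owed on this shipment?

£311,597.34

Line 1 (6868.38, Bralara, 2,569 units, £148,411.13):
Base rate for 6868.38 is 22%.
Duty = £148,411.13 × 22% = £32,650.45.
Line 2 (2556.71, Bralara, 2,471 kg, £247,322.39):
Base rate for 2556.71 is 20% + £0.60/kg.
Duty = £247,322.39 × 20% + 2,471 × £0.60 = £50,947.08.
Line 3 (2988.73, Bralara, 2,477 kg, £382,944.20):
Base rate for 2988.73 is 4.5%.
2988.73 has an FTA preferential rate, but origin Bralara is not Mermark; base rate stands.
Additional duty on 2988.73 from Bralara: +54.2%. Applied ad valorem rate: 4.5% + 54.2% = 58.7%.
Duty = £382,944.20 × 58.7% = £224,788.25.
Line 4 (8575.19, Mermark, 1,760 pairs, £42,820.80):
Base rate for 8575.19 is 17.5%.
Origin Mermark qualifies under the Corania–Mermark agreement and 8575.19 is covered: preferential rate 7.5% applies instead.
Duty = £42,820.80 × 7.5% = £3,211.56.
Total = £32,650.45 + £50,947.08 + £224,788.25 + £3,211.56 = £311,597.34.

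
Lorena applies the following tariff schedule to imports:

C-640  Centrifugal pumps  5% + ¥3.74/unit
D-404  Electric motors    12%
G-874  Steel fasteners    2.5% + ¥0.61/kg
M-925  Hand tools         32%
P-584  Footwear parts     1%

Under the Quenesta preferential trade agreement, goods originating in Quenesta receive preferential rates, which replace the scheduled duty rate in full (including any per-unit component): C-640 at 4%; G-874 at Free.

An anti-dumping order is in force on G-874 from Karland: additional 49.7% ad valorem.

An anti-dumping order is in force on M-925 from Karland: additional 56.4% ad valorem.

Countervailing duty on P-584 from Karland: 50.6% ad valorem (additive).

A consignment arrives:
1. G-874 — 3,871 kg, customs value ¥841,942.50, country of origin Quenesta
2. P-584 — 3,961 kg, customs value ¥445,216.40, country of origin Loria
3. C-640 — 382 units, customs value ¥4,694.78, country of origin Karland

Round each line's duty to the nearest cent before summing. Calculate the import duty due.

¥6,115.58

Line 1 (G-874, Quenesta, 3,871 kg, ¥841,942.50):
Base rate for G-874 is 2.5% + ¥0.61/kg.
Origin Quenesta qualifies under the Lorena–Quenesta agreement and G-874 is covered: preferential rate Free applies instead.
The additional-duty order on G-874 targets Karland, not Quenesta; it does not apply.
Duty = ¥841,942.50 × 0% = ¥0.00.
Line 2 (P-584, Loria, 3,961 kg, ¥445,216.40):
Base rate for P-584 is 1%.
The additional-duty order on P-584 targets Karland, not Loria; it does not apply.
Duty = ¥445,216.40 × 1% = ¥4,452.16.
Line 3 (C-640, Karland, 382 units, ¥4,694.78):
Base rate for C-640 is 5% + ¥3.74/unit.
C-640 has an FTA preferential rate, but origin Karland is not Quenesta; base rate stands.
Duty = ¥4,694.78 × 5% + 382 × ¥3.74 = ¥1,663.42.
Total = ¥0.00 + ¥4,452.16 + ¥1,663.42 = ¥6,115.58.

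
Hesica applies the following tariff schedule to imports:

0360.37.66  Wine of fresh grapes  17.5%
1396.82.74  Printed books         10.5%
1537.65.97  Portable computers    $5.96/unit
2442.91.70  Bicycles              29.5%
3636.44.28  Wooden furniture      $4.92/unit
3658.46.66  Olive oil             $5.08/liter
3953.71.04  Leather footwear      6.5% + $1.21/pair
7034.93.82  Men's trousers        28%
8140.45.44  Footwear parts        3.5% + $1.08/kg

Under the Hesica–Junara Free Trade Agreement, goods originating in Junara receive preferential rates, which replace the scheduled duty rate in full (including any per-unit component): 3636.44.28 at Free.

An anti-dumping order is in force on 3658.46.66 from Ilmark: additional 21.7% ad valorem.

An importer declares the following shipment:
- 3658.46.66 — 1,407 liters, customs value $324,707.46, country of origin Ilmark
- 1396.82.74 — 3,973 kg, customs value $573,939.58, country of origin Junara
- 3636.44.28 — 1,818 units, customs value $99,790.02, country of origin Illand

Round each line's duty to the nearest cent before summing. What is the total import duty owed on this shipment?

$146,817.30

Line 1 (3658.46.66, Ilmark, 1,407 liters, $324,707.46):
Base rate for 3658.46.66 is $5.08/liter.
Additional duty on 3658.46.66 from Ilmark: +21.7% ad valorem. Applied ad valorem rate = 21.7%.
Duty = $324,707.46 × 21.7% + 1,407 × $5.08 = $77,609.08.
Line 2 (1396.82.74, Junara, 3,973 kg, $573,939.58):
Base rate for 1396.82.74 is 10.5%.
Origin Junara is the FTA partner but 1396.82.74 is not on the preference list; base rate stands.
Duty = $573,939.58 × 10.5% = $60,263.66.
Line 3 (3636.44.28, Illand, 1,818 units, $99,790.02):
Base rate for 3636.44.28 is $4.92/unit.
3636.44.28 has an FTA preferential rate, but origin Illand is not Junara; base rate stands.
Duty = 1,818 × $4.92 = $8,944.56.
Total = $77,609.08 + $60,263.66 + $8,944.56 = $146,817.30.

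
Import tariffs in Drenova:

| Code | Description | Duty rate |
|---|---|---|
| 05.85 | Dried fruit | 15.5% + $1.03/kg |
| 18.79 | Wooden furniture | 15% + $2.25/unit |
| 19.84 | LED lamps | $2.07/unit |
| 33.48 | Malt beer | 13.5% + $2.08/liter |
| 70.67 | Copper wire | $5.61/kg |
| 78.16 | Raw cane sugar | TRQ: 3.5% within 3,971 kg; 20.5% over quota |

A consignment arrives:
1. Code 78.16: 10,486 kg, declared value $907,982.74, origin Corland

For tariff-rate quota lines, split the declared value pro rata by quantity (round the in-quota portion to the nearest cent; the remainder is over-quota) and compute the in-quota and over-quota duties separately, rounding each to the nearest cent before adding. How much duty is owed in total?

Line 1 (78.16, Corland, 10,486 kg, $907,982.74):
Code 78.16 is under a tariff-rate quota (threshold 3,971 kg). In-quota: 3,971 kg at 3.5%; over-quota: 6,515 kg at 20.5%.
Pro-rata value split: in-quota = $907,982.74 × 3,971/10,486 = $343,848.89; over-quota = $907,982.74 − $343,848.89 = $564,133.85.
In-quota duty = $343,848.89 × 3.5% = $12,034.71. Over-quota duty = $564,133.85 × 20.5% = $115,647.44.
Line duty = $12,034.71 + $115,647.44 = $127,682.15.

$127,682.15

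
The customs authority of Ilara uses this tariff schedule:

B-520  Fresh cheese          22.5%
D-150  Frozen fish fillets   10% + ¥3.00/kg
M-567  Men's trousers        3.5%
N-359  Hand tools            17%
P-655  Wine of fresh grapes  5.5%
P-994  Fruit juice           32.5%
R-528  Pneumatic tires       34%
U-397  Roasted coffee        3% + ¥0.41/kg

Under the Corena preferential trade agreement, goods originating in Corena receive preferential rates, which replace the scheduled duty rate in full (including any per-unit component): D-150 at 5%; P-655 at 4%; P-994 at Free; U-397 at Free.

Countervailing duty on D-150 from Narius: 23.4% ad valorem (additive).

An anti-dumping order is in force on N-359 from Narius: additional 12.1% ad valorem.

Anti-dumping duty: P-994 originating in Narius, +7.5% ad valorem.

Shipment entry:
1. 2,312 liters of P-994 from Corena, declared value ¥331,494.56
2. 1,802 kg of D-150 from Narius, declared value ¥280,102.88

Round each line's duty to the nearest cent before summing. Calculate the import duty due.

¥98,960.36

Line 1 (P-994, Corena, 2,312 liters, ¥331,494.56):
Base rate for P-994 is 32.5%.
Origin Corena qualifies under the Ilara–Corena agreement and P-994 is covered: preferential rate Free applies instead.
The additional-duty order on P-994 targets Narius, not Corena; it does not apply.
Duty = ¥331,494.56 × 0% = ¥0.00.
Line 2 (D-150, Narius, 1,802 kg, ¥280,102.88):
Base rate for D-150 is 10% + ¥3.00/kg.
D-150 has an FTA preferential rate, but origin Narius is not Corena; base rate stands.
Additional duty on D-150 from Narius: +23.4%. Applied ad valorem rate: 10% + 23.4% = 33.4%.
Duty = ¥280,102.88 × 33.4% + 1,802 × ¥3.00 = ¥98,960.36.
Total = ¥0.00 + ¥98,960.36 = ¥98,960.36.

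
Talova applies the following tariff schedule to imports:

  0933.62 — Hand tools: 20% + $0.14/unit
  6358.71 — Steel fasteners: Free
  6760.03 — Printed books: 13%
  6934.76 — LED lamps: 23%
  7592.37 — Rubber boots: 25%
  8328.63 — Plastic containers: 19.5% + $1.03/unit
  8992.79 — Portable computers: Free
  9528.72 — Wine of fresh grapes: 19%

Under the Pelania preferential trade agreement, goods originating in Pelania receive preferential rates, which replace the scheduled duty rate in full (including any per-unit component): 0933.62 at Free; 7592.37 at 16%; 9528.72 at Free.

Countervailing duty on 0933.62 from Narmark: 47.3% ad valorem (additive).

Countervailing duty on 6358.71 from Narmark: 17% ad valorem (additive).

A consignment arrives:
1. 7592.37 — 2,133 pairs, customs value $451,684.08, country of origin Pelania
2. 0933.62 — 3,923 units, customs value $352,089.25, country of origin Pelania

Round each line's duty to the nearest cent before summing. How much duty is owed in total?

$72,269.45

Line 1 (7592.37, Pelania, 2,133 pairs, $451,684.08):
Base rate for 7592.37 is 25%.
Origin Pelania qualifies under the Talova–Pelania agreement and 7592.37 is covered: preferential rate 16% applies instead.
Duty = $451,684.08 × 16% = $72,269.45.
Line 2 (0933.62, Pelania, 3,923 units, $352,089.25):
Base rate for 0933.62 is 20% + $0.14/unit.
Origin Pelania qualifies under the Talova–Pelania agreement and 0933.62 is covered: preferential rate Free applies instead.
The additional-duty order on 0933.62 targets Narmark, not Pelania; it does not apply.
Duty = $352,089.25 × 0% = $0.00.
Total = $72,269.45 + $0.00 = $72,269.45.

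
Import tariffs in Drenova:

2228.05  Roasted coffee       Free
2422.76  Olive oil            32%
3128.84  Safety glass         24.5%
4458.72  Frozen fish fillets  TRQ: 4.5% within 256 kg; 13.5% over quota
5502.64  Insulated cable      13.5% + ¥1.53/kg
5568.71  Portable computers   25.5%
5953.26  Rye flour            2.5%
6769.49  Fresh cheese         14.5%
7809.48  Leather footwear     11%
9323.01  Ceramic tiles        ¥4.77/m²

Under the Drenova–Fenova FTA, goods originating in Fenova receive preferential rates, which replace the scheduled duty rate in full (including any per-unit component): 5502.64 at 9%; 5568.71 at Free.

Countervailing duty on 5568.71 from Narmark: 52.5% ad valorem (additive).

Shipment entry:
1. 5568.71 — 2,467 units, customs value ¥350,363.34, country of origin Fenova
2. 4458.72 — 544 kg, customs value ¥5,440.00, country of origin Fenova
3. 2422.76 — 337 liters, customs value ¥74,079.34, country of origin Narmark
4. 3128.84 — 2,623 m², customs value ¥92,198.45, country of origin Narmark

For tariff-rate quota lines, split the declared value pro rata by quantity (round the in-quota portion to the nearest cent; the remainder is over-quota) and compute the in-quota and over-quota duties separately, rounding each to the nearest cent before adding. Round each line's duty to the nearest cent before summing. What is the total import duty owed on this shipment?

¥46,798.01

Line 1 (5568.71, Fenova, 2,467 units, ¥350,363.34):
Base rate for 5568.71 is 25.5%.
Origin Fenova qualifies under the Drenova–Fenova agreement and 5568.71 is covered: preferential rate Free applies instead.
The additional-duty order on 5568.71 targets Narmark, not Fenova; it does not apply.
Duty = ¥350,363.34 × 0% = ¥0.00.
Line 2 (4458.72, Fenova, 544 kg, ¥5,440.00):
Code 4458.72 is under a tariff-rate quota (threshold 256 kg). In-quota: 256 kg at 4.5%; over-quota: 288 kg at 13.5%.
Pro-rata value split: in-quota = ¥5,440.00 × 256/544 = ¥2,560.00; over-quota = ¥5,440.00 − ¥2,560.00 = ¥2,880.00.
In-quota duty = ¥2,560.00 × 4.5% = ¥115.20. Over-quota duty = ¥2,880.00 × 13.5% = ¥388.80.
Line duty = ¥115.20 + ¥388.80 = ¥504.00.
Line 3 (2422.76, Narmark, 337 liters, ¥74,079.34):
Base rate for 2422.76 is 32%.
Duty = ¥74,079.34 × 32% = ¥23,705.39.
Line 4 (3128.84, Narmark, 2,623 m², ¥92,198.45):
Base rate for 3128.84 is 24.5%.
Duty = ¥92,198.45 × 24.5% = ¥22,588.62.
Total = ¥0.00 + ¥504.00 + ¥23,705.39 + ¥22,588.62 = ¥46,798.01.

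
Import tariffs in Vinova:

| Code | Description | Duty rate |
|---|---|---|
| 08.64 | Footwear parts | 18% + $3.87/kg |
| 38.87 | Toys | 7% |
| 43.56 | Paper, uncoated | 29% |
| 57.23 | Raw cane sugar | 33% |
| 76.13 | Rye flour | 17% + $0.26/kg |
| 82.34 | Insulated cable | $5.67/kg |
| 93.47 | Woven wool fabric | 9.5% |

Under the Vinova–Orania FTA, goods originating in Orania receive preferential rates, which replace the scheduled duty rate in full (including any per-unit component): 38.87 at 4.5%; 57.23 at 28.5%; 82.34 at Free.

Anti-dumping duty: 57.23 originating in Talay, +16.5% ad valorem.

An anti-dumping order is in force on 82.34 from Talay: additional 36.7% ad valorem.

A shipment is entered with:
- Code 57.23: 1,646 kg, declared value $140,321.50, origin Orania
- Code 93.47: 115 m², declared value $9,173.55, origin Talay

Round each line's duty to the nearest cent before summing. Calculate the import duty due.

$40,863.12

Line 1 (57.23, Orania, 1,646 kg, $140,321.50):
Base rate for 57.23 is 33%.
Origin Orania qualifies under the Vinova–Orania agreement and 57.23 is covered: preferential rate 28.5% applies instead.
The additional-duty order on 57.23 targets Talay, not Orania; it does not apply.
Duty = $140,321.50 × 28.5% = $39,991.63.
Line 2 (93.47, Talay, 115 m², $9,173.55):
Base rate for 93.47 is 9.5%.
Duty = $9,173.55 × 9.5% = $871.49.
Total = $39,991.63 + $871.49 = $40,863.12.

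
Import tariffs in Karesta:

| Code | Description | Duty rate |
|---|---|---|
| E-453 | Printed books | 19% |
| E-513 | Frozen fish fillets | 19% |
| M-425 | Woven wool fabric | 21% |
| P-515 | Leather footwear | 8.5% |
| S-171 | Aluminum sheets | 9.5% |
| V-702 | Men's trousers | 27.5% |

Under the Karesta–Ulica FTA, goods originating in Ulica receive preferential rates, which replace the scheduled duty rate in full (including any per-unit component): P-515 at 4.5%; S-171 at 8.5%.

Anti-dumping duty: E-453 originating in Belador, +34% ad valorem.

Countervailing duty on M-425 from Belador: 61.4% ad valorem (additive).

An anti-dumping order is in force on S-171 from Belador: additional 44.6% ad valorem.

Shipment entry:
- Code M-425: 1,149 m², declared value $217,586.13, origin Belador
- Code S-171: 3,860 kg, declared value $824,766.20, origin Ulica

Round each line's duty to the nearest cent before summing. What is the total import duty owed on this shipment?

Line 1 (M-425, Belador, 1,149 m², $217,586.13):
Base rate for M-425 is 21%.
Additional duty on M-425 from Belador: +61.4%. Applied ad valorem rate: 21% + 61.4% = 82.4%.
Duty = $217,586.13 × 82.4% = $179,290.97.
Line 2 (S-171, Ulica, 3,860 kg, $824,766.20):
Base rate for S-171 is 9.5%.
Origin Ulica qualifies under the Karesta–Ulica agreement and S-171 is covered: preferential rate 8.5% applies instead.
The additional-duty order on S-171 targets Belador, not Ulica; it does not apply.
Duty = $824,766.20 × 8.5% = $70,105.13.
Total = $179,290.97 + $70,105.13 = $249,396.10.

$249,396.10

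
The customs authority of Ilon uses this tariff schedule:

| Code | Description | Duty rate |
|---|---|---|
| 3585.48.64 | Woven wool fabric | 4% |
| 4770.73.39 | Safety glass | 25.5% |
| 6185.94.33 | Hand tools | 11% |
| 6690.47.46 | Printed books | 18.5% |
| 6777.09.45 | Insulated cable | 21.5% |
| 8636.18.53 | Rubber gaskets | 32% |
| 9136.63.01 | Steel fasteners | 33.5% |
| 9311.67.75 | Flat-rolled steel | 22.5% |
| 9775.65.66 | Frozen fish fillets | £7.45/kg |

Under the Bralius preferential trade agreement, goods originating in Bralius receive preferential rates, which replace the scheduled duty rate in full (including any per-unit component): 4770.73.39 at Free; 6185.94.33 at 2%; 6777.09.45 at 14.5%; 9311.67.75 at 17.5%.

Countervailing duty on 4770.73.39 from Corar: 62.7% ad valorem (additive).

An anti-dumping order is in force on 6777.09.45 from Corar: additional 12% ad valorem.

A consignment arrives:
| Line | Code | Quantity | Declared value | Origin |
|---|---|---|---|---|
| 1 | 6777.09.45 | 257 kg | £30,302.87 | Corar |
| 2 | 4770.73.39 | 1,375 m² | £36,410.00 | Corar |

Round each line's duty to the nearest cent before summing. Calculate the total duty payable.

Line 1 (6777.09.45, Corar, 257 kg, £30,302.87):
Base rate for 6777.09.45 is 21.5%.
6777.09.45 has an FTA preferential rate, but origin Corar is not Bralius; base rate stands.
Additional duty on 6777.09.45 from Corar: +12%. Applied ad valorem rate: 21.5% + 12% = 33.5%.
Duty = £30,302.87 × 33.5% = £10,151.46.
Line 2 (4770.73.39, Corar, 1,375 m², £36,410.00):
Base rate for 4770.73.39 is 25.5%.
4770.73.39 has an FTA preferential rate, but origin Corar is not Bralius; base rate stands.
Additional duty on 4770.73.39 from Corar: +62.7%. Applied ad valorem rate: 25.5% + 62.7% = 88.2%.
Duty = £36,410.00 × 88.2% = £32,113.62.
Total = £10,151.46 + £32,113.62 = £42,265.08.

£42,265.08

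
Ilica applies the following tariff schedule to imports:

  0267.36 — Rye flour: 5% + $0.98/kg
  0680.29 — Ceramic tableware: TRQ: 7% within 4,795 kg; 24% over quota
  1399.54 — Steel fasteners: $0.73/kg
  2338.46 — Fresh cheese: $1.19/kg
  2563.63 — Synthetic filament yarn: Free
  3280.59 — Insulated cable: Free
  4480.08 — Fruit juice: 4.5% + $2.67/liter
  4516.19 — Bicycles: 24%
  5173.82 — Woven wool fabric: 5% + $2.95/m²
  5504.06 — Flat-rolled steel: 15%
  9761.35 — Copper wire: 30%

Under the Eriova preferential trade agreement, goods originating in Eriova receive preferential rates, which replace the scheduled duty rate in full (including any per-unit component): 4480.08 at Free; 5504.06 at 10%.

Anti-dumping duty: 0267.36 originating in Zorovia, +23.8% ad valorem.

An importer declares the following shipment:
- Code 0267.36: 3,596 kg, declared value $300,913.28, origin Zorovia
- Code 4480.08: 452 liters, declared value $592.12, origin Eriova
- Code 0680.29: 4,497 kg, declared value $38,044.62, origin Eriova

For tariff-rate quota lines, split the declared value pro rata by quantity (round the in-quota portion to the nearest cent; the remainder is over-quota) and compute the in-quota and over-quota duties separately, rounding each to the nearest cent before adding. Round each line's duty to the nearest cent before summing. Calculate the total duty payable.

$92,850.22

Line 1 (0267.36, Zorovia, 3,596 kg, $300,913.28):
Base rate for 0267.36 is 5% + $0.98/kg.
Additional duty on 0267.36 from Zorovia: +23.8%. Applied ad valorem rate: 5% + 23.8% = 28.8%.
Duty = $300,913.28 × 28.8% + 3,596 × $0.98 = $90,187.10.
Line 2 (4480.08, Eriova, 452 liters, $592.12):
Base rate for 4480.08 is 4.5% + $2.67/liter.
Origin Eriova qualifies under the Ilica–Eriova agreement and 4480.08 is covered: preferential rate Free applies instead.
Duty = $592.12 × 0% = $0.00.
Line 3 (0680.29, Eriova, 4,497 kg, $38,044.62):
Code 0680.29 is under a tariff-rate quota (threshold 4,795 kg). Quantity 4,497 kg is within the quota, so the in-quota rate 7% applies to the full value.
Duty = $38,044.62 × 7% = $2,663.12.
Total = $90,187.10 + $0.00 + $2,663.12 = $92,850.22.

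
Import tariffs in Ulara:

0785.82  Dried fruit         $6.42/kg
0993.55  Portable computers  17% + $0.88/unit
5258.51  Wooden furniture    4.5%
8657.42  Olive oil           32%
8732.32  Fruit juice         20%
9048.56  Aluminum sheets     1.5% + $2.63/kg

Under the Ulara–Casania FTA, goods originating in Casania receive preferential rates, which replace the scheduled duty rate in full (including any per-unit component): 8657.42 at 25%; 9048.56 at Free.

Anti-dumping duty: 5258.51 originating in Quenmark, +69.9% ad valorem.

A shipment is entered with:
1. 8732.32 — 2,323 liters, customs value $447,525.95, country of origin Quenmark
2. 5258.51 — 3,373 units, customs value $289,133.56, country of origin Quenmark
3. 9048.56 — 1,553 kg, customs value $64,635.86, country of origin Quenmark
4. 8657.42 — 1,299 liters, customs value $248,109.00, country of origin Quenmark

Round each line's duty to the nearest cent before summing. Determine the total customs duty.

$389,069.37

Line 1 (8732.32, Quenmark, 2,323 liters, $447,525.95):
Base rate for 8732.32 is 20%.
Duty = $447,525.95 × 20% = $89,505.19.
Line 2 (5258.51, Quenmark, 3,373 units, $289,133.56):
Base rate for 5258.51 is 4.5%.
Additional duty on 5258.51 from Quenmark: +69.9%. Applied ad valorem rate: 4.5% + 69.9% = 74.4%.
Duty = $289,133.56 × 74.4% = $215,115.37.
Line 3 (9048.56, Quenmark, 1,553 kg, $64,635.86):
Base rate for 9048.56 is 1.5% + $2.63/kg.
9048.56 has an FTA preferential rate, but origin Quenmark is not Casania; base rate stands.
Duty = $64,635.86 × 1.5% + 1,553 × $2.63 = $5,053.93.
Line 4 (8657.42, Quenmark, 1,299 liters, $248,109.00):
Base rate for 8657.42 is 32%.
8657.42 has an FTA preferential rate, but origin Quenmark is not Casania; base rate stands.
Duty = $248,109.00 × 32% = $79,394.88.
Total = $89,505.19 + $215,115.37 + $5,053.93 + $79,394.88 = $389,069.37.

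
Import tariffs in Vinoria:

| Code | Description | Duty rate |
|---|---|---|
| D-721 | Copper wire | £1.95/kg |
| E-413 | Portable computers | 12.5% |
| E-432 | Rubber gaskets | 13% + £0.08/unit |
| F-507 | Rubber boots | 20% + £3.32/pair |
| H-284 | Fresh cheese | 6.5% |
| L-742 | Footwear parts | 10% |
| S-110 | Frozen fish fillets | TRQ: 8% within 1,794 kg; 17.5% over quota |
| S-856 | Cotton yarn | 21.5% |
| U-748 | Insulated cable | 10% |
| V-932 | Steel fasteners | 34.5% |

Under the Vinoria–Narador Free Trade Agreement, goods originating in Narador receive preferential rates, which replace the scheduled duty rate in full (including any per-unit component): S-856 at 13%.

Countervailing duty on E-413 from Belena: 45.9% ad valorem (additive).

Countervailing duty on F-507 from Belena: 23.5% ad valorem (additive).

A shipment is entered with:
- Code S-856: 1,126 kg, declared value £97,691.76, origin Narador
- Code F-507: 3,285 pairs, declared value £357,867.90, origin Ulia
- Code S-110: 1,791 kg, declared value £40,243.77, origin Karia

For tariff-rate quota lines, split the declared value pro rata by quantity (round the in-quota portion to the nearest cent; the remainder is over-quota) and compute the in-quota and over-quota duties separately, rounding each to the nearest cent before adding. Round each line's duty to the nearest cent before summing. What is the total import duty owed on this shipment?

£98,399.21

Line 1 (S-856, Narador, 1,126 kg, £97,691.76):
Base rate for S-856 is 21.5%.
Origin Narador qualifies under the Vinoria–Narador agreement and S-856 is covered: preferential rate 13% applies instead.
Duty = £97,691.76 × 13% = £12,699.93.
Line 2 (F-507, Ulia, 3,285 pairs, £357,867.90):
Base rate for F-507 is 20% + £3.32/pair.
The additional-duty order on F-507 targets Belena, not Ulia; it does not apply.
Duty = £357,867.90 × 20% + 3,285 × £3.32 = £82,479.78.
Line 3 (S-110, Karia, 1,791 kg, £40,243.77):
Code S-110 is under a tariff-rate quota (threshold 1,794 kg). Quantity 1,791 kg is within the quota, so the in-quota rate 8% applies to the full value.
Duty = £40,243.77 × 8% = £3,219.50.
Total = £12,699.93 + £82,479.78 + £3,219.50 = £98,399.21.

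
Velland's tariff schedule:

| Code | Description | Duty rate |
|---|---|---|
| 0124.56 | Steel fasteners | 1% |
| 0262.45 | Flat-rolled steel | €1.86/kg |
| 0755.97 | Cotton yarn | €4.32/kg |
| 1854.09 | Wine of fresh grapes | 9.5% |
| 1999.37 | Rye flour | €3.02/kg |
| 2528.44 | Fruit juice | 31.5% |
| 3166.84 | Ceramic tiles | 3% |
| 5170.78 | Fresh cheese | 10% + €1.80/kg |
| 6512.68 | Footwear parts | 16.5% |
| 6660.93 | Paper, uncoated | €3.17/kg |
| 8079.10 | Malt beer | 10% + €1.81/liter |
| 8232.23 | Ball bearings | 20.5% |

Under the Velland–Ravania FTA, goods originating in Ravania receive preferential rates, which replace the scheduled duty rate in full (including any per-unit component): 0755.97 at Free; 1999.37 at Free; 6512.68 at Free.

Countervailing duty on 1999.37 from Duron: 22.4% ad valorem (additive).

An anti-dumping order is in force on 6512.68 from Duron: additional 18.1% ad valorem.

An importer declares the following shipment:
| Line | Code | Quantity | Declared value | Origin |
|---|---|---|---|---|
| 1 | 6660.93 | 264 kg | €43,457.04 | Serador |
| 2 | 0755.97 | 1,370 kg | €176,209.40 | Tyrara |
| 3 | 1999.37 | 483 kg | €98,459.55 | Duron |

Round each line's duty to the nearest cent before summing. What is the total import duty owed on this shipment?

€30,268.88

Line 1 (6660.93, Serador, 264 kg, €43,457.04):
Base rate for 6660.93 is €3.17/kg.
Duty = 264 × €3.17 = €836.88.
Line 2 (0755.97, Tyrara, 1,370 kg, €176,209.40):
Base rate for 0755.97 is €4.32/kg.
0755.97 has an FTA preferential rate, but origin Tyrara is not Ravania; base rate stands.
Duty = 1,370 × €4.32 = €5,918.40.
Line 3 (1999.37, Duron, 483 kg, €98,459.55):
Base rate for 1999.37 is €3.02/kg.
1999.37 has an FTA preferential rate, but origin Duron is not Ravania; base rate stands.
Additional duty on 1999.37 from Duron: +22.4% ad valorem. Applied ad valorem rate = 22.4%.
Duty = €98,459.55 × 22.4% + 483 × €3.02 = €23,513.60.
Total = €836.88 + €5,918.40 + €23,513.60 = €30,268.88.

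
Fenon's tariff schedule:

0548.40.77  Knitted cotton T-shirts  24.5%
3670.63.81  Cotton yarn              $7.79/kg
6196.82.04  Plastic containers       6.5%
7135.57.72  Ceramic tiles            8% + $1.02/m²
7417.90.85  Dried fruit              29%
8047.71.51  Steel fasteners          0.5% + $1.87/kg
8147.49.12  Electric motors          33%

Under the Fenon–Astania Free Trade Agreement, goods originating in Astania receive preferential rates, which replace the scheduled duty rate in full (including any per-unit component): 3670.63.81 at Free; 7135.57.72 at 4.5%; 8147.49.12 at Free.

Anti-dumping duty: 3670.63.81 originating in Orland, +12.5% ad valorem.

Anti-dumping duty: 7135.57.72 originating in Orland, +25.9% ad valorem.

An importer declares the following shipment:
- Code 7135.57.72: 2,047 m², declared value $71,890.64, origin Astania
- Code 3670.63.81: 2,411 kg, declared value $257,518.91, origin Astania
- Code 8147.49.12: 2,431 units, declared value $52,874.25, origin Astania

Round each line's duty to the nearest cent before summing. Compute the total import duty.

Line 1 (7135.57.72, Astania, 2,047 m², $71,890.64):
Base rate for 7135.57.72 is 8% + $1.02/m².
Origin Astania qualifies under the Fenon–Astania agreement and 7135.57.72 is covered: preferential rate 4.5% applies instead.
The additional-duty order on 7135.57.72 targets Orland, not Astania; it does not apply.
Duty = $71,890.64 × 4.5% = $3,235.08.
Line 2 (3670.63.81, Astania, 2,411 kg, $257,518.91):
Base rate for 3670.63.81 is $7.79/kg.
Origin Astania qualifies under the Fenon–Astania agreement and 3670.63.81 is covered: preferential rate Free applies instead.
The additional-duty order on 3670.63.81 targets Orland, not Astania; it does not apply.
Duty = $257,518.91 × 0% = $0.00.
Line 3 (8147.49.12, Astania, 2,431 units, $52,874.25):
Base rate for 8147.49.12 is 33%.
Origin Astania qualifies under the Fenon–Astania agreement and 8147.49.12 is covered: preferential rate Free applies instead.
Duty = $52,874.25 × 0% = $0.00.
Total = $3,235.08 + $0.00 + $0.00 = $3,235.08.

$3,235.08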